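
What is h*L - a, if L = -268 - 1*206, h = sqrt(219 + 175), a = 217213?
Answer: -217213 - 474*sqrt(394) ≈ -2.2662e+5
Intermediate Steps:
h = sqrt(394) ≈ 19.849
L = -474 (L = -268 - 206 = -474)
h*L - a = sqrt(394)*(-474) - 1*217213 = -474*sqrt(394) - 217213 = -217213 - 474*sqrt(394)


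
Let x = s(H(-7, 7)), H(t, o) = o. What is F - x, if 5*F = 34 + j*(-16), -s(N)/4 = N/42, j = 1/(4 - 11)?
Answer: 832/105 ≈ 7.9238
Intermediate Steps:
j = -⅐ (j = 1/(-7) = -⅐ ≈ -0.14286)
s(N) = -2*N/21 (s(N) = -4*N/42 = -2*N/21)
x = -⅔ (x = -2/21*7 = -⅔ ≈ -0.66667)
F = 254/35 (F = (34 - ⅐*(-16))/5 = (34 + 16/7)/5 = (⅕)*(254/7) = 254/35 ≈ 7.2571)
F - x = 254/35 - 1*(-⅔) = 254/35 + ⅔ = 832/105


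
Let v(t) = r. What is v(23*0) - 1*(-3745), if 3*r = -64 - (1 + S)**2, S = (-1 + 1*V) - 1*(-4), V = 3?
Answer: 11122/3 ≈ 3707.3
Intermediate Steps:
S = 6 (S = (-1 + 1*3) - 1*(-4) = (-1 + 3) + 4 = 2 + 4 = 6)
r = -113/3 (r = (-64 - (1 + 6)**2)/3 = (-64 - 1*7**2)/3 = (-64 - 1*49)/3 = (-64 - 49)/3 = (1/3)*(-113) = -113/3 ≈ -37.667)
v(t) = -113/3
v(23*0) - 1*(-3745) = -113/3 - 1*(-3745) = -113/3 + 3745 = 11122/3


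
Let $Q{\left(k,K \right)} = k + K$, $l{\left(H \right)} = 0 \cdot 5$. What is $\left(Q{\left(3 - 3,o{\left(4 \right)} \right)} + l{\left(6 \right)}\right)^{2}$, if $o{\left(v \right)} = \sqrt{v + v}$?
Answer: $8$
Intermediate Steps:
$l{\left(H \right)} = 0$
$o{\left(v \right)} = \sqrt{2} \sqrt{v}$ ($o{\left(v \right)} = \sqrt{2 v} = \sqrt{2} \sqrt{v}$)
$Q{\left(k,K \right)} = K + k$
$\left(Q{\left(3 - 3,o{\left(4 \right)} \right)} + l{\left(6 \right)}\right)^{2} = \left(\left(\sqrt{2} \sqrt{4} + \left(3 - 3\right)\right) + 0\right)^{2} = \left(\left(\sqrt{2} \cdot 2 + 0\right) + 0\right)^{2} = \left(\left(2 \sqrt{2} + 0\right) + 0\right)^{2} = \left(2 \sqrt{2} + 0\right)^{2} = \left(2 \sqrt{2}\right)^{2} = 8$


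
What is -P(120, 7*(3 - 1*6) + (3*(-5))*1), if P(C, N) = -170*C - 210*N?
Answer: 12840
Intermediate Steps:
P(C, N) = -210*N - 170*C
-P(120, 7*(3 - 1*6) + (3*(-5))*1) = -(-210*(7*(3 - 1*6) + (3*(-5))*1) - 170*120) = -(-210*(7*(3 - 6) - 15*1) - 20400) = -(-210*(7*(-3) - 15) - 20400) = -(-210*(-21 - 15) - 20400) = -(-210*(-36) - 20400) = -(7560 - 20400) = -1*(-12840) = 12840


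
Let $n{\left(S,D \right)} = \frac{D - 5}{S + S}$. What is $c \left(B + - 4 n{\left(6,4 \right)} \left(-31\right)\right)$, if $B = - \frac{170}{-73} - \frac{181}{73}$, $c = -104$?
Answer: $\frac{238784}{219} \approx 1090.3$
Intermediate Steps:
$B = - \frac{11}{73}$ ($B = \left(-170\right) \left(- \frac{1}{73}\right) - \frac{181}{73} = \frac{170}{73} - \frac{181}{73} = - \frac{11}{73} \approx -0.15068$)
$n{\left(S,D \right)} = \frac{-5 + D}{2 S}$
$c \left(B + - 4 n{\left(6,4 \right)} \left(-31\right)\right) = - 104 \left(- \frac{11}{73} + - 4 \frac{-5 + 4}{2 \cdot 6} \left(-31\right)\right) = - 104 \left(- \frac{11}{73} + - 4 \cdot \frac{1}{2} \cdot \frac{1}{6} \left(-1\right) \left(-31\right)\right) = - 104 \left(- \frac{11}{73} + \left(-4\right) \left(- \frac{1}{12}\right) \left(-31\right)\right) = - 104 \left(- \frac{11}{73} + \frac{1}{3} \left(-31\right)\right) = - 104 \left(- \frac{11}{73} - \frac{31}{3}\right) = \left(-104\right) \left(- \frac{2296}{219}\right) = \frac{238784}{219}$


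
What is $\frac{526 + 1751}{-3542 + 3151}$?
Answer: $- \frac{99}{17} \approx -5.8235$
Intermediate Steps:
$\frac{526 + 1751}{-3542 + 3151} = \frac{2277}{-391} = 2277 \left(- \frac{1}{391}\right) = - \frac{99}{17}$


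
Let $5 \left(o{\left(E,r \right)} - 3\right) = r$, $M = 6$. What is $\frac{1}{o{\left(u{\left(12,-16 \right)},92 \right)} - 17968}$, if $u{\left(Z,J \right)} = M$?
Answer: $- \frac{5}{89733} \approx -5.5721 \cdot 10^{-5}$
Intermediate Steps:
$u{\left(Z,J \right)} = 6$
$o{\left(E,r \right)} = 3 + \frac{r}{5}$
$\frac{1}{o{\left(u{\left(12,-16 \right)},92 \right)} - 17968} = \frac{1}{\left(3 + \frac{1}{5} \cdot 92\right) - 17968} = \frac{1}{\left(3 + \frac{92}{5}\right) - 17968} = \frac{1}{\frac{107}{5} - 17968} = \frac{1}{- \frac{89733}{5}} = - \frac{5}{89733}$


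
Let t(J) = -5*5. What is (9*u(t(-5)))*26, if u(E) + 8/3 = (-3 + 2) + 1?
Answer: -624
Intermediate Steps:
t(J) = -25
u(E) = -8/3 (u(E) = -8/3 + ((-3 + 2) + 1) = -8/3 + (-1 + 1) = -8/3 + 0 = -8/3)
(9*u(t(-5)))*26 = (9*(-8/3))*26 = -24*26 = -624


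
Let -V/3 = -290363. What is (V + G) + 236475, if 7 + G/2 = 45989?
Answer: 1199528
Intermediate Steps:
G = 91964 (G = -14 + 2*45989 = -14 + 91978 = 91964)
V = 871089 (V = -3*(-290363) = 871089)
(V + G) + 236475 = (871089 + 91964) + 236475 = 963053 + 236475 = 1199528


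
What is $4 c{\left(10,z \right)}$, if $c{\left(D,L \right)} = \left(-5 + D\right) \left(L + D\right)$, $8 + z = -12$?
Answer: $-200$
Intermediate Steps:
$z = -20$ ($z = -8 - 12 = -20$)
$c{\left(D,L \right)} = \left(-5 + D\right) \left(D + L\right)$
$4 c{\left(10,z \right)} = 4 \left(10^{2} - 50 - -100 + 10 \left(-20\right)\right) = 4 \left(100 - 50 + 100 - 200\right) = 4 \left(-50\right) = -200$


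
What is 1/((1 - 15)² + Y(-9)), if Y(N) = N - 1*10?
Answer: 1/177 ≈ 0.0056497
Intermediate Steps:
Y(N) = -10 + N (Y(N) = N - 10 = -10 + N)
1/((1 - 15)² + Y(-9)) = 1/((1 - 15)² + (-10 - 9)) = 1/((-14)² - 19) = 1/(196 - 19) = 1/177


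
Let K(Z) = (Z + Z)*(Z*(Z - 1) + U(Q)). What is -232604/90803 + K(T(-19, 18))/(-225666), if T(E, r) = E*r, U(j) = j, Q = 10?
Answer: 401884344076/1138397211 ≈ 353.03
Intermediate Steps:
K(Z) = 2*Z*(10 + Z*(-1 + Z)) (K(Z) = (Z + Z)*(Z*(Z - 1) + 10) = (2*Z)*(Z*(-1 + Z) + 10) = (2*Z)*(10 + Z*(-1 + Z)) = 2*Z*(10 + Z*(-1 + Z)))
-232604/90803 + K(T(-19, 18))/(-225666) = -232604/90803 + (2*(-19*18)*(10 + (-19*18)² - (-19)*18))/(-225666) = -232604*1/90803 + (2*(-342)*(10 + (-342)² - 1*(-342)))*(-1/225666) = -232604/90803 + (2*(-342)*(10 + 116964 + 342))*(-1/225666) = -232604/90803 + (2*(-342)*117316)*(-1/225666) = -232604/90803 - 80244144*(-1/225666) = -232604/90803 + 4458008/12537 = 401884344076/1138397211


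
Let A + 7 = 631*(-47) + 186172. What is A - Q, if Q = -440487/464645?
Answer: 72721100147/464645 ≈ 1.5651e+5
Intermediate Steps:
A = 156508 (A = -7 + (631*(-47) + 186172) = -7 + (-29657 + 186172) = -7 + 156515 = 156508)
Q = -440487/464645 (Q = -440487*1/464645 = -440487/464645 ≈ -0.94801)
A - Q = 156508 - 1*(-440487/464645) = 156508 + 440487/464645 = 72721100147/464645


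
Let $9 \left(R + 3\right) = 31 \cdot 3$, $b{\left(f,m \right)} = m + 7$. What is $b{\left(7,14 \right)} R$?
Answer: $154$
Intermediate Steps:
$b{\left(f,m \right)} = 7 + m$
$R = \frac{22}{3}$ ($R = -3 + \frac{31 \cdot 3}{9} = -3 + \frac{1}{9} \cdot 93 = -3 + \frac{31}{3} = \frac{22}{3} \approx 7.3333$)
$b{\left(7,14 \right)} R = \left(7 + 14\right) \frac{22}{3} = 21 \cdot \frac{22}{3} = 154$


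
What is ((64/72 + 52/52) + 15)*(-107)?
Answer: -16264/9 ≈ -1807.1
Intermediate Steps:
((64/72 + 52/52) + 15)*(-107) = ((64*(1/72) + 52*(1/52)) + 15)*(-107) = ((8/9 + 1) + 15)*(-107) = (17/9 + 15)*(-107) = (152/9)*(-107) = -16264/9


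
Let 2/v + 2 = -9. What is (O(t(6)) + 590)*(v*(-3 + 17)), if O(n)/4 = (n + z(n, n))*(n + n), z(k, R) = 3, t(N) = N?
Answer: -28616/11 ≈ -2601.5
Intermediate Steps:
v = -2/11 (v = 2/(-2 - 9) = 2/(-11) = 2*(-1/11) = -2/11 ≈ -0.18182)
O(n) = 8*n*(3 + n) (O(n) = 4*((n + 3)*(n + n)) = 4*((3 + n)*(2*n)) = 4*(2*n*(3 + n)) = 8*n*(3 + n))
(O(t(6)) + 590)*(v*(-3 + 17)) = (8*6*(3 + 6) + 590)*(-2*(-3 + 17)/11) = (8*6*9 + 590)*(-2/11*14) = (432 + 590)*(-28/11) = 1022*(-28/11) = -28616/11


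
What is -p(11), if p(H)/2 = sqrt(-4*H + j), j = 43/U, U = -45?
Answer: -34*I*sqrt(35)/15 ≈ -13.41*I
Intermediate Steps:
j = -43/45 (j = 43/(-45) = 43*(-1/45) = -43/45 ≈ -0.95556)
p(H) = 2*sqrt(-43/45 - 4*H) (p(H) = 2*sqrt(-4*H - 43/45) = 2*sqrt(-43/45 - 4*H))
-p(11) = -2*sqrt(-215 - 900*11)/15 = -2*sqrt(-215 - 9900)/15 = -2*sqrt(-10115)/15 = -2*17*I*sqrt(35)/15 = -34*I*sqrt(35)/15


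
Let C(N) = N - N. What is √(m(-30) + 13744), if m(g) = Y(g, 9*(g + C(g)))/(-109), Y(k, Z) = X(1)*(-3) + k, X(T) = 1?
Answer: √163296061/109 ≈ 117.24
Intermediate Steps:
C(N) = 0
Y(k, Z) = -3 + k (Y(k, Z) = 1*(-3) + k = -3 + k)
m(g) = 3/109 - g/109 (m(g) = (-3 + g)/(-109) = (-3 + g)*(-1/109) = 3/109 - g/109)
√(m(-30) + 13744) = √((3/109 - 1/109*(-30)) + 13744) = √((3/109 + 30/109) + 13744) = √(33/109 + 13744) = √(1498129/109) = √163296061/109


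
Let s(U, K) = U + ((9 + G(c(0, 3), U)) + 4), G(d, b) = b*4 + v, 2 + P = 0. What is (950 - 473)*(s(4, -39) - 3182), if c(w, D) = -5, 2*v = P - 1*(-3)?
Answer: -3003669/2 ≈ -1.5018e+6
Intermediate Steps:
P = -2 (P = -2 + 0 = -2)
v = 1/2 (v = (-2 - 1*(-3))/2 = (-2 + 3)/2 = (1/2)*1 = 1/2 ≈ 0.50000)
G(d, b) = 1/2 + 4*b (G(d, b) = b*4 + 1/2 = 4*b + 1/2 = 1/2 + 4*b)
s(U, K) = 27/2 + 5*U (s(U, K) = U + ((9 + (1/2 + 4*U)) + 4) = U + ((19/2 + 4*U) + 4) = U + (27/2 + 4*U) = 27/2 + 5*U)
(950 - 473)*(s(4, -39) - 3182) = (950 - 473)*((27/2 + 5*4) - 3182) = 477*((27/2 + 20) - 3182) = 477*(67/2 - 3182) = 477*(-6297/2) = -3003669/2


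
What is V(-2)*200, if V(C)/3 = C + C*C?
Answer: 1200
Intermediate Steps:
V(C) = 3*C + 3*C² (V(C) = 3*(C + C*C) = 3*(C + C²) = 3*C + 3*C²)
V(-2)*200 = (3*(-2)*(1 - 2))*200 = (3*(-2)*(-1))*200 = 6*200 = 1200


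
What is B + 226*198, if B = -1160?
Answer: 43588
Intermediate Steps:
B + 226*198 = -1160 + 226*198 = -1160 + 44748 = 43588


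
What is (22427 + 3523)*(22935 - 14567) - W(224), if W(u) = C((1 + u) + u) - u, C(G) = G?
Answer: 217149375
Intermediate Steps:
W(u) = 1 + u (W(u) = ((1 + u) + u) - u = (1 + 2*u) - u = 1 + u)
(22427 + 3523)*(22935 - 14567) - W(224) = (22427 + 3523)*(22935 - 14567) - (1 + 224) = 25950*8368 - 1*225 = 217149600 - 225 = 217149375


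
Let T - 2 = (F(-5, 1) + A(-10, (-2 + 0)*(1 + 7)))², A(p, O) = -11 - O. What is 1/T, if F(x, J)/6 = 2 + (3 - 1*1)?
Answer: 1/843 ≈ 0.0011862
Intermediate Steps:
F(x, J) = 24 (F(x, J) = 6*(2 + (3 - 1*1)) = 6*(2 + (3 - 1)) = 6*(2 + 2) = 6*4 = 24)
T = 843 (T = 2 + (24 + (-11 - (-2 + 0)*(1 + 7)))² = 2 + (24 + (-11 - (-2)*8))² = 2 + (24 + (-11 - 1*(-16)))² = 2 + (24 + (-11 + 16))² = 2 + (24 + 5)² = 2 + 29² = 2 + 841 = 843)
1/T = 1/843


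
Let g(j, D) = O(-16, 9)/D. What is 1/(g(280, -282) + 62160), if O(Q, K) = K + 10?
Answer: 282/17529101 ≈ 1.6088e-5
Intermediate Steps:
O(Q, K) = 10 + K
g(j, D) = 19/D (g(j, D) = (10 + 9)/D = 19/D)
1/(g(280, -282) + 62160) = 1/(19/(-282) + 62160) = 1/(19*(-1/282) + 62160) = 1/(-19/282 + 62160) = 1/(17529101/282) = 282/17529101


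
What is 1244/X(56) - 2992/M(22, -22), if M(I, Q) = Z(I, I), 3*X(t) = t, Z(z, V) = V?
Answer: -971/14 ≈ -69.357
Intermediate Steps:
X(t) = t/3
M(I, Q) = I
1244/X(56) - 2992/M(22, -22) = 1244/(((1/3)*56)) - 2992/22 = 1244/(56/3) - 2992*1/22 = 1244*(3/56) - 136 = 933/14 - 136 = -971/14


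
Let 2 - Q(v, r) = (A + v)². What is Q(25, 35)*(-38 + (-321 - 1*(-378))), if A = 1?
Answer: -12806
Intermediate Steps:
Q(v, r) = 2 - (1 + v)²
Q(25, 35)*(-38 + (-321 - 1*(-378))) = (2 - (1 + 25)²)*(-38 + (-321 - 1*(-378))) = (2 - 1*26²)*(-38 + (-321 + 378)) = (2 - 1*676)*(-38 + 57) = (2 - 676)*19 = -674*19 = -12806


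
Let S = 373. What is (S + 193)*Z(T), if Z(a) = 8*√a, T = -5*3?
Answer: 4528*I*√15 ≈ 17537.0*I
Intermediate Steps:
T = -15
(S + 193)*Z(T) = (373 + 193)*(8*√(-15)) = 566*(8*(I*√15)) = 566*(8*I*√15) = 4528*I*√15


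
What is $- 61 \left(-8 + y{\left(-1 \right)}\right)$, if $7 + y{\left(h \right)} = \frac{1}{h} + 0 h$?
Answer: $976$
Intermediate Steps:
$y{\left(h \right)} = -7 + \frac{1}{h}$ ($y{\left(h \right)} = -7 + \left(\frac{1}{h} + 0 h\right) = -7 + \left(\frac{1}{h} + 0\right) = -7 + \frac{1}{h}$)
$- 61 \left(-8 + y{\left(-1 \right)}\right) = - 61 \left(-8 - \left(7 - \frac{1}{-1}\right)\right) = - 61 \left(-8 - 8\right) = \left(-61\right) \left(-16\right) = 976$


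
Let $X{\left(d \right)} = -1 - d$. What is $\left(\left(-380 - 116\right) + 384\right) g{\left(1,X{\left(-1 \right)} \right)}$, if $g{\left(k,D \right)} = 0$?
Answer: $0$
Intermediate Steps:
$\left(\left(-380 - 116\right) + 384\right) g{\left(1,X{\left(-1 \right)} \right)} = \left(\left(-380 - 116\right) + 384\right) 0 = \left(-496 + 384\right) 0 = \left(-112\right) 0 = 0$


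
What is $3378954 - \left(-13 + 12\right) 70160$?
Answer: $3449114$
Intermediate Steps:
$3378954 - \left(-13 + 12\right) 70160 = 3378954 - \left(-1\right) 70160 = 3378954 - -70160 = 3378954 + 70160 = 3449114$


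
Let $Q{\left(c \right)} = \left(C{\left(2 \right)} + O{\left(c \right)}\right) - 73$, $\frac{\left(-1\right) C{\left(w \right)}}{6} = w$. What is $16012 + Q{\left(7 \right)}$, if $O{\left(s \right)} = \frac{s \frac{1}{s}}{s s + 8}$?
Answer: $\frac{907840}{57} \approx 15927.0$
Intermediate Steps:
$C{\left(w \right)} = - 6 w$
$O{\left(s \right)} = \frac{1}{8 + s^{2}}$ ($O{\left(s \right)} = 1 \frac{1}{s^{2} + 8} = 1 \frac{1}{8 + s^{2}} = \frac{1}{8 + s^{2}}$)
$Q{\left(c \right)} = -85 + \frac{1}{8 + c^{2}}$ ($Q{\left(c \right)} = \left(\left(-6\right) 2 + \frac{1}{8 + c^{2}}\right) - 73 = \left(-12 + \frac{1}{8 + c^{2}}\right) - 73 = -85 + \frac{1}{8 + c^{2}}$)
$16012 + Q{\left(7 \right)} = 16012 - \left(85 - \frac{1}{8 + 7^{2}}\right) = 16012 - \left(85 - \frac{1}{8 + 49}\right) = 16012 - \left(85 - \frac{1}{57}\right) = 16012 + \left(-85 + \frac{1}{57}\right) = 16012 - \frac{4844}{57} = \frac{907840}{57}$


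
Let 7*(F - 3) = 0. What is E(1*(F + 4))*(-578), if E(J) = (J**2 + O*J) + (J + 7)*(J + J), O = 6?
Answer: -165886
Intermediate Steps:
F = 3 (F = 3 + (1/7)*0 = 3 + 0 = 3)
E(J) = J**2 + 6*J + 2*J*(7 + J) (E(J) = (J**2 + 6*J) + (J + 7)*(J + J) = (J**2 + 6*J) + (7 + J)*(2*J) = (J**2 + 6*J) + 2*J*(7 + J) = J**2 + 6*J + 2*J*(7 + J))
E(1*(F + 4))*(-578) = ((1*(3 + 4))*(20 + 3*(1*(3 + 4))))*(-578) = ((1*7)*(20 + 3*(1*7)))*(-578) = (7*(20 + 3*7))*(-578) = (7*(20 + 21))*(-578) = (7*41)*(-578) = 287*(-578) = -165886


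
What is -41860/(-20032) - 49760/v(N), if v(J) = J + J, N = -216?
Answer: 15857435/135216 ≈ 117.27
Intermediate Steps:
v(J) = 2*J
-41860/(-20032) - 49760/v(N) = -41860/(-20032) - 49760/(2*(-216)) = -41860*(-1/20032) - 49760/(-432) = 10465/5008 - 49760*(-1/432) = 10465/5008 + 3110/27 = 15857435/135216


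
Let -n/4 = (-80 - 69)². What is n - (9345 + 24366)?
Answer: -122515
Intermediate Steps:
n = -88804 (n = -4*(-80 - 69)² = -4*(-149)² = -4*22201 = -88804)
n - (9345 + 24366) = -88804 - (9345 + 24366) = -88804 - 1*33711 = -88804 - 33711 = -122515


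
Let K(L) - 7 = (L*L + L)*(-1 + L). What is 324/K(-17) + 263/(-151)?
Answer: -1334731/738239 ≈ -1.8080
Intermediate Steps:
K(L) = 7 + (-1 + L)*(L + L²) (K(L) = 7 + (L*L + L)*(-1 + L) = 7 + (L² + L)*(-1 + L) = 7 + (L + L²)*(-1 + L) = 7 + (-1 + L)*(L + L²))
324/K(-17) + 263/(-151) = 324/(7 + (-17)³ - 1*(-17)) + 263/(-151) = 324/(7 - 4913 + 17) + 263*(-1/151) = 324/(-4889) - 263/151 = 324*(-1/4889) - 263/151 = -324/4889 - 263/151 = -1334731/738239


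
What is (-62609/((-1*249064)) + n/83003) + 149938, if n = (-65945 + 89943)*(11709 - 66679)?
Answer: 2771124574041083/20673059192 ≈ 1.3405e+5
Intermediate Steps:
n = -1319170060 (n = 23998*(-54970) = -1319170060)
(-62609/((-1*249064)) + n/83003) + 149938 = (-62609/((-1*249064)) - 1319170060/83003) + 149938 = (-62609/(-249064) - 1319170060*1/83003) + 149938 = (-62609*(-1/249064) - 1319170060/83003) + 149938 = (62609/249064 - 1319170060/83003) + 149938 = -328552575089013/20673059192 + 149938 = 2771124574041083/20673059192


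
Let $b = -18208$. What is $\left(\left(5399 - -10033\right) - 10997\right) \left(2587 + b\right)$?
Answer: $-69279135$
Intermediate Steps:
$\left(\left(5399 - -10033\right) - 10997\right) \left(2587 + b\right) = \left(\left(5399 - -10033\right) - 10997\right) \left(2587 - 18208\right) = \left(\left(5399 + 10033\right) - 10997\right) \left(-15621\right) = \left(15432 - 10997\right) \left(-15621\right) = 4435 \left(-15621\right) = -69279135$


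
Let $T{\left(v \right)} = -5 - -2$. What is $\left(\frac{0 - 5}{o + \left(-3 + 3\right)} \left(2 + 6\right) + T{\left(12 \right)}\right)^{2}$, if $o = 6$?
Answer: $\frac{841}{9} \approx 93.444$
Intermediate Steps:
$T{\left(v \right)} = -3$ ($T{\left(v \right)} = -5 + 2 = -3$)
$\left(\frac{0 - 5}{o + \left(-3 + 3\right)} \left(2 + 6\right) + T{\left(12 \right)}\right)^{2} = \left(\frac{0 - 5}{6 + \left(-3 + 3\right)} \left(2 + 6\right) - 3\right)^{2} = \left(- \frac{5}{6 + 0} \cdot 8 - 3\right)^{2} = \left(- \frac{5}{6} \cdot 8 - 3\right)^{2} = \left(\left(-5\right) \frac{1}{6} \cdot 8 - 3\right)^{2} = \left(\left(- \frac{5}{6}\right) 8 - 3\right)^{2} = \left(- \frac{20}{3} - 3\right)^{2} = \left(- \frac{29}{3}\right)^{2} = \frac{841}{9}$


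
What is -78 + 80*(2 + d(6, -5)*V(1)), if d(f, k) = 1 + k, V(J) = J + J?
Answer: -558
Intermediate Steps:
V(J) = 2*J
-78 + 80*(2 + d(6, -5)*V(1)) = -78 + 80*(2 + (1 - 5)*(2*1)) = -78 + 80*(2 - 4*2) = -78 + 80*(2 - 8) = -78 + 80*(-6) = -78 - 480 = -558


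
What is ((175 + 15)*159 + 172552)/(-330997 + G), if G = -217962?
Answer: -202762/548959 ≈ -0.36936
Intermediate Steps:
((175 + 15)*159 + 172552)/(-330997 + G) = ((175 + 15)*159 + 172552)/(-330997 - 217962) = (190*159 + 172552)/(-548959) = (30210 + 172552)*(-1/548959) = 202762*(-1/548959) = -202762/548959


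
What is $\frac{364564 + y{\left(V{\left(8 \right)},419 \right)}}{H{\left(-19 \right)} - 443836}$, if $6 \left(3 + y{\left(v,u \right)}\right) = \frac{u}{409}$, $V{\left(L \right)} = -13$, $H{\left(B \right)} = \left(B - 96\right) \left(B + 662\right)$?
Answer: $- \frac{81330283}{115512234} \approx -0.70408$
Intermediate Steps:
$H{\left(B \right)} = \left(-96 + B\right) \left(662 + B\right)$ ($H{\left(B \right)} = \left(B - 96\right) \left(662 + B\right) = \left(-96 + B\right) \left(662 + B\right)$)
$y{\left(v,u \right)} = -3 + \frac{u}{2454}$ ($y{\left(v,u \right)} = -3 + \frac{u \frac{1}{409}}{6} = -3 + \frac{\frac{1}{409} u}{6} = -3 + \frac{u}{2454}$)
$\frac{364564 + y{\left(V{\left(8 \right)},419 \right)}}{H{\left(-19 \right)} - 443836} = \frac{364564 + \left(-3 + \frac{1}{2454} \cdot 419\right)}{\left(-63552 + \left(-19\right)^{2} + 566 \left(-19\right)\right) - 443836} = \frac{364564 + \left(-3 + \frac{419}{2454}\right)}{\left(-63552 + 361 - 10754\right) - 443836} = \frac{364564 - \frac{6943}{2454}}{-73945 - 443836} = \frac{894633113}{2454 \left(-517781\right)} = \frac{894633113}{2454} \left(- \frac{1}{517781}\right) = - \frac{81330283}{115512234}$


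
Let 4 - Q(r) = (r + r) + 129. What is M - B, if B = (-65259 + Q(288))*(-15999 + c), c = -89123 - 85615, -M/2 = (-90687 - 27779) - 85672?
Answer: -12580604244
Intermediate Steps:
M = 408276 (M = -2*((-90687 - 27779) - 85672) = -2*(-118466 - 85672) = -2*(-204138) = 408276)
Q(r) = -125 - 2*r (Q(r) = 4 - ((r + r) + 129) = 4 - (2*r + 129) = 4 - (129 + 2*r) = 4 + (-129 - 2*r) = -125 - 2*r)
c = -174738
B = 12581012520 (B = (-65259 + (-125 - 2*288))*(-15999 - 174738) = (-65259 + (-125 - 576))*(-190737) = (-65259 - 701)*(-190737) = -65960*(-190737) = 12581012520)
M - B = 408276 - 1*12581012520 = 408276 - 12581012520 = -12580604244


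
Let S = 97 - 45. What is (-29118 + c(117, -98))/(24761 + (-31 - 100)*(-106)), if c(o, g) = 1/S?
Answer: -216305/287092 ≈ -0.75343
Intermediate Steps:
S = 52
c(o, g) = 1/52
(-29118 + c(117, -98))/(24761 + (-31 - 100)*(-106)) = (-29118 + 1/52)/(24761 + (-31 - 100)*(-106)) = -1514135/(52*(24761 - 131*(-106))) = -1514135/(52*(24761 + 13886)) = -1514135/52/38647 = -1514135/52*1/38647 = -216305/287092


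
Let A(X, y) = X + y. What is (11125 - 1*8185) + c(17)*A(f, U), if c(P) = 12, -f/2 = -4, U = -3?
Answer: 3000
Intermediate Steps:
f = 8 (f = -2*(-4) = 8)
(11125 - 1*8185) + c(17)*A(f, U) = (11125 - 1*8185) + 12*(8 - 3) = (11125 - 8185) + 12*5 = 2940 + 60 = 3000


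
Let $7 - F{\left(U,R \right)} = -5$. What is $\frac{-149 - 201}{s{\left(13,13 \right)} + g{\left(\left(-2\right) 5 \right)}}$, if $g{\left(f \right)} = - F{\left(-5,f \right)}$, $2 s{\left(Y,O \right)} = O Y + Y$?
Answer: $- \frac{350}{79} \approx -4.4304$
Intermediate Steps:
$F{\left(U,R \right)} = 12$ ($F{\left(U,R \right)} = 7 - -5 = 7 + 5 = 12$)
$s{\left(Y,O \right)} = \frac{Y}{2} + \frac{O Y}{2}$ ($s{\left(Y,O \right)} = \frac{O Y + Y}{2} = \frac{Y + O Y}{2} = \frac{Y}{2} + \frac{O Y}{2}$)
$g{\left(f \right)} = -12$ ($g{\left(f \right)} = \left(-1\right) 12 = -12$)
$\frac{-149 - 201}{s{\left(13,13 \right)} + g{\left(\left(-2\right) 5 \right)}} = \frac{-149 - 201}{\frac{1}{2} \cdot 13 \left(1 + 13\right) - 12} = - \frac{350}{\frac{1}{2} \cdot 13 \cdot 14 - 12} = - \frac{350}{91 - 12} = - \frac{350}{79}$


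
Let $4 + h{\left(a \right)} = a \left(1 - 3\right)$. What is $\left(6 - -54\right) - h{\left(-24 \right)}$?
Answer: $16$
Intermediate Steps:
$h{\left(a \right)} = -4 - 2 a$ ($h{\left(a \right)} = -4 + a \left(1 - 3\right) = -4 + a \left(-2\right) = -4 - 2 a$)
$\left(6 - -54\right) - h{\left(-24 \right)} = \left(6 - -54\right) - \left(-4 - -48\right) = \left(6 + 54\right) - \left(-4 + 48\right) = 60 - 44 = 16$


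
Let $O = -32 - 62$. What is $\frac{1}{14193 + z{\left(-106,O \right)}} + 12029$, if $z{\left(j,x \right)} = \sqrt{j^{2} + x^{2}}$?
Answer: $\frac{2422895352326}{201421177} - \frac{2 \sqrt{5018}}{201421177} \approx 12029.0$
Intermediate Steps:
$O = -94$ ($O = -32 - 62 = -94$)
$\frac{1}{14193 + z{\left(-106,O \right)}} + 12029 = \frac{1}{14193 + \sqrt{\left(-106\right)^{2} + \left(-94\right)^{2}}} + 12029 = \frac{1}{14193 + \sqrt{11236 + 8836}} + 12029 = \frac{1}{14193 + \sqrt{20072}} + 12029 = \frac{1}{14193 + 2 \sqrt{5018}} + 12029 = 12029 + \frac{1}{14193 + 2 \sqrt{5018}}$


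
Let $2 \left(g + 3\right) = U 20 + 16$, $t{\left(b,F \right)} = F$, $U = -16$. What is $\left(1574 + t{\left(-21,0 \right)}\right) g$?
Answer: $-243970$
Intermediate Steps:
$g = -155$ ($g = -3 + \frac{\left(-16\right) 20 + 16}{2} = -3 + \frac{-320 + 16}{2} = -3 + \frac{1}{2} \left(-304\right) = -3 - 152 = -155$)
$\left(1574 + t{\left(-21,0 \right)}\right) g = \left(1574 + 0\right) \left(-155\right) = 1574 \left(-155\right) = -243970$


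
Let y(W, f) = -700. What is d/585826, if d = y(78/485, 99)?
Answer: -350/292913 ≈ -0.0011949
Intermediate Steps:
d = -700
d/585826 = -700/585826 = -700*1/585826 = -350/292913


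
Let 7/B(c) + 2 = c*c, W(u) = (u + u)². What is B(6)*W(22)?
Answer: 6776/17 ≈ 398.59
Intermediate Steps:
W(u) = 4*u² (W(u) = (2*u)² = 4*u²)
B(c) = 7/(-2 + c²) (B(c) = 7/(-2 + c*c) = 7/(-2 + c²))
B(6)*W(22) = (7/(-2 + 6²))*(4*22²) = (7/(-2 + 36))*(4*484) = (7/34)*1936 = 6776/17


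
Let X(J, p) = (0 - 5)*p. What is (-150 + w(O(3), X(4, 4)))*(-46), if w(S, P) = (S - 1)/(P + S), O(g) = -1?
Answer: 144808/21 ≈ 6895.6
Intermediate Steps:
X(J, p) = -5*p
w(S, P) = (-1 + S)/(P + S)
(-150 + w(O(3), X(4, 4)))*(-46) = (-150 + (-1 - 1)/(-5*4 - 1))*(-46) = (-150 - 2/(-20 - 1))*(-46) = (-150 - 2/(-21))*(-46) = (-150 - 1/21*(-2))*(-46) = (-150 + 2/21)*(-46) = -3148/21*(-46) = 144808/21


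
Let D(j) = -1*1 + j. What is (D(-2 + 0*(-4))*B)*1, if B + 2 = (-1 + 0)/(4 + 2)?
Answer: 13/2 ≈ 6.5000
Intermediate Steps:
B = -13/6 (B = -2 + (-1 + 0)/(4 + 2) = -2 - 1/6 = -13/6 ≈ -2.1667)
D(j) = -1 + j
(D(-2 + 0*(-4))*B)*1 = ((-1 + (-2 + 0*(-4)))*(-13/6))*1 = ((-1 + (-2 + 0))*(-13/6))*1 = ((-1 - 2)*(-13/6))*1 = -3*(-13/6)*1 = (13/2)*1 = 13/2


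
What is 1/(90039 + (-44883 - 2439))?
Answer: 1/42717 ≈ 2.3410e-5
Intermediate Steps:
1/(90039 + (-44883 - 2439)) = 1/(90039 - 47322) = 1/42717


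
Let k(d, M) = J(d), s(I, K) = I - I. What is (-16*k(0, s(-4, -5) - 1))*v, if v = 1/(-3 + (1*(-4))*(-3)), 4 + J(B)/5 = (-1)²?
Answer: 80/3 ≈ 26.667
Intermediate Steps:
J(B) = -15 (J(B) = -20 + 5*(-1)² = -20 + 5*1 = -20 + 5 = -15)
s(I, K) = 0
v = ⅑ (v = 1/(-3 - 4*(-3)) = 1/(-3 + 12) = 1/9 = ⅑ ≈ 0.11111)
k(d, M) = -15
(-16*k(0, s(-4, -5) - 1))*v = -16*(-15)*(⅑) = 240*(⅑) = 80/3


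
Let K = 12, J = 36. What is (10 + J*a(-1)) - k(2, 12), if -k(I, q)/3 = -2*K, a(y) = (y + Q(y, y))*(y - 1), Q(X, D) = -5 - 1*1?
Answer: 442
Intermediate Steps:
Q(X, D) = -6 (Q(X, D) = -5 - 1 = -6)
a(y) = (-1 + y)*(-6 + y) (a(y) = (y - 6)*(y - 1) = (-6 + y)*(-1 + y) = (-1 + y)*(-6 + y))
k(I, q) = 72 (k(I, q) = -(-6)*12 = -3*(-24) = 72)
(10 + J*a(-1)) - k(2, 12) = (10 + 36*(6 + (-1)² - 7*(-1))) - 1*72 = (10 + 36*(6 + 1 + 7)) - 72 = (10 + 36*14) - 72 = (10 + 504) - 72 = 514 - 72 = 442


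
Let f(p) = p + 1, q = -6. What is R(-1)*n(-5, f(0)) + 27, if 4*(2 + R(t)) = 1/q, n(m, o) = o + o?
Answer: 275/12 ≈ 22.917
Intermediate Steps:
f(p) = 1 + p
n(m, o) = 2*o
R(t) = -49/24 (R(t) = -2 + (¼)/(-6) = -2 + (¼)*(-⅙) = -2 - 1/24 = -49/24)
R(-1)*n(-5, f(0)) + 27 = -49*(1 + 0)/12 + 27 = -49/12 + 27 = 275/12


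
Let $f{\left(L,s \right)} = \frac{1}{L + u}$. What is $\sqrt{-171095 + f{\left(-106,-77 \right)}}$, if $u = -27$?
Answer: $\frac{6 i \sqrt{84069433}}{133} \approx 413.64 i$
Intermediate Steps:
$f{\left(L,s \right)} = \frac{1}{-27 + L}$ ($f{\left(L,s \right)} = \frac{1}{L - 27} = \frac{1}{-27 + L}$)
$\sqrt{-171095 + f{\left(-106,-77 \right)}} = \sqrt{-171095 + \frac{1}{-27 - 106}} = \sqrt{-171095 + \frac{1}{-133}} = \sqrt{-171095 - \frac{1}{133}} = \sqrt{- \frac{22755636}{133}} = \frac{6 i \sqrt{84069433}}{133}$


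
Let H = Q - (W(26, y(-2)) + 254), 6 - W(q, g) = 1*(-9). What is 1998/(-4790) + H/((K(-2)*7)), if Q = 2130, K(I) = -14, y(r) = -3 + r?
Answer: -4554997/234710 ≈ -19.407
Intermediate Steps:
W(q, g) = 15 (W(q, g) = 6 - (-9) = 6 - 1*(-9) = 6 + 9 = 15)
H = 1861 (H = 2130 - (15 + 254) = 2130 - 1*269 = 2130 - 269 = 1861)
1998/(-4790) + H/((K(-2)*7)) = 1998/(-4790) + 1861/((-14*7)) = 1998*(-1/4790) + 1861/(-98) = -999/2395 + 1861*(-1/98) = -999/2395 - 1861/98 = -4554997/234710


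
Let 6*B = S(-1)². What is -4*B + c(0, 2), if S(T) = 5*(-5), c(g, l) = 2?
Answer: -1244/3 ≈ -414.67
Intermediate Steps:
S(T) = -25
B = 625/6 (B = (⅙)*(-25)² = (⅙)*625 = 625/6 ≈ 104.17)
-4*B + c(0, 2) = -4*625/6 + 2 = -1250/3 + 2 = -1244/3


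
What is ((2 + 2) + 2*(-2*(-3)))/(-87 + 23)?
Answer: -1/4 ≈ -0.25000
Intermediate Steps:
((2 + 2) + 2*(-2*(-3)))/(-87 + 23) = (4 + 2*6)/(-64) = (4 + 12)*(-1/64) = 16*(-1/64) = -1/4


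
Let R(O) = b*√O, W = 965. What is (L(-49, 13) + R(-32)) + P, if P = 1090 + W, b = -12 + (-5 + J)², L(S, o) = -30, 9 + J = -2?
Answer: 2025 + 976*I*√2 ≈ 2025.0 + 1380.3*I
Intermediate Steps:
J = -11 (J = -9 - 2 = -11)
b = 244 (b = -12 + (-5 - 11)² = -12 + (-16)² = -12 + 256 = 244)
R(O) = 244*√O
P = 2055 (P = 1090 + 965 = 2055)
(L(-49, 13) + R(-32)) + P = (-30 + 244*√(-32)) + 2055 = (-30 + 244*(4*I*√2)) + 2055 = (-30 + 976*I*√2) + 2055 = 2025 + 976*I*√2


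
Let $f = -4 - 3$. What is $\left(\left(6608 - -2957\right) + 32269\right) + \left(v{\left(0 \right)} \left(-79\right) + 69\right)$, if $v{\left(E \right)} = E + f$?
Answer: $42456$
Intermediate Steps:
$f = -7$
$v{\left(E \right)} = -7 + E$ ($v{\left(E \right)} = E - 7 = -7 + E$)
$\left(\left(6608 - -2957\right) + 32269\right) + \left(v{\left(0 \right)} \left(-79\right) + 69\right) = \left(\left(6608 - -2957\right) + 32269\right) + \left(\left(-7 + 0\right) \left(-79\right) + 69\right) = \left(\left(6608 + 2957\right) + 32269\right) + \left(\left(-7\right) \left(-79\right) + 69\right) = \left(9565 + 32269\right) + \left(553 + 69\right) = 41834 + 622 = 42456$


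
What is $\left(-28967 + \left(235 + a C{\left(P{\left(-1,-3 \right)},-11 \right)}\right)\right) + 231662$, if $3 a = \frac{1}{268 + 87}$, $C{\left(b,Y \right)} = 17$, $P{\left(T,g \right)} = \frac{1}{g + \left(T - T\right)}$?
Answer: $\frac{216120467}{1065} \approx 2.0293 \cdot 10^{5}$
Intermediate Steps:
$P{\left(T,g \right)} = \frac{1}{g}$ ($P{\left(T,g \right)} = \frac{1}{g + 0} = \frac{1}{g}$)
$a = \frac{1}{1065}$ ($a = \frac{1}{3 \left(268 + 87\right)} = \frac{1}{3 \cdot 355} = \frac{1}{3} \cdot \frac{1}{355} = \frac{1}{1065} \approx 0.00093897$)
$\left(-28967 + \left(235 + a C{\left(P{\left(-1,-3 \right)},-11 \right)}\right)\right) + 231662 = \left(-28967 + \left(235 + \frac{1}{1065} \cdot 17\right)\right) + 231662 = \left(-28967 + \left(235 + \frac{17}{1065}\right)\right) + 231662 = \left(-28967 + \frac{250292}{1065}\right) + 231662 = - \frac{30599563}{1065} + 231662 = \frac{216120467}{1065}$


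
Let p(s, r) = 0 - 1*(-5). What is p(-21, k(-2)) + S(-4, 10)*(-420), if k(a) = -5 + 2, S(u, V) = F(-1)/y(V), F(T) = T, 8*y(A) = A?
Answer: 341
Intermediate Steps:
y(A) = A/8
S(u, V) = -8/V (S(u, V) = -1/(V/8) = -8/V)
k(a) = -3
p(s, r) = 5 (p(s, r) = 0 + 5 = 5)
p(-21, k(-2)) + S(-4, 10)*(-420) = 5 - 8/10*(-420) = 5 - 8*1/10*(-420) = 5 - 4/5*(-420) = 5 + 336 = 341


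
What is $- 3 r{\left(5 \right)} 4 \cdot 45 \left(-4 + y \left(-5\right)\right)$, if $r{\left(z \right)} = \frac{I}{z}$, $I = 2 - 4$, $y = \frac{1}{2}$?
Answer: $-1404$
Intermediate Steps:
$y = \frac{1}{2} \approx 0.5$
$I = -2$ ($I = 2 - 4 = -2$)
$r{\left(z \right)} = - \frac{2}{z}$
$- 3 r{\left(5 \right)} 4 \cdot 45 \left(-4 + y \left(-5\right)\right) = - 3 \left(- \frac{2}{5}\right) 4 \cdot 45 \left(-4 + \frac{1}{2} \left(-5\right)\right) = - 3 \left(\left(-2\right) \frac{1}{5}\right) 4 \cdot 45 \left(-4 - \frac{5}{2}\right) = \left(-3\right) \left(- \frac{2}{5}\right) 4 \cdot 45 \left(- \frac{13}{2}\right) = \frac{6}{5} \cdot 4 \cdot 45 \left(- \frac{13}{2}\right) = \frac{24}{5} \cdot 45 \left(- \frac{13}{2}\right) = 216 \left(- \frac{13}{2}\right) = -1404$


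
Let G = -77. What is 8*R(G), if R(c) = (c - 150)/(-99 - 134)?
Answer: 1816/233 ≈ 7.7940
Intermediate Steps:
R(c) = 150/233 - c/233 (R(c) = (-150 + c)/(-233) = (-150 + c)*(-1/233) = 150/233 - c/233)
8*R(G) = 8*(150/233 - 1/233*(-77)) = 8*(150/233 + 77/233) = 8*(227/233) = 1816/233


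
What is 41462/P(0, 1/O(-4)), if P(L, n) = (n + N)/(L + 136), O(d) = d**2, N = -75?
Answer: -90221312/1199 ≈ -75247.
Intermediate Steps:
P(L, n) = (-75 + n)/(136 + L) (P(L, n) = (n - 75)/(L + 136) = (-75 + n)/(136 + L))
41462/P(0, 1/O(-4)) = 41462/(((-75 + 1/((-4)**2))/(136 + 0))) = 41462/(((-75 + 1/16)/136)) = 41462/(((1/136)*(-1199/16))) = 41462/(-1199/2176) = 41462*(-2176/1199) = -90221312/1199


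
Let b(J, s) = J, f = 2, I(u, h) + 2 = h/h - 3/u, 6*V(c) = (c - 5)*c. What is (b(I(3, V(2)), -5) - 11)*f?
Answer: -26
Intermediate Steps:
V(c) = c*(-5 + c)/6 (V(c) = ((c - 5)*c)/6 = ((-5 + c)*c)/6 = (c*(-5 + c))/6 = c*(-5 + c)/6)
I(u, h) = -1 - 3/u (I(u, h) = -2 + (h/h - 3/u) = -2 + (1 - 3/u) = -1 - 3/u)
(b(I(3, V(2)), -5) - 11)*f = ((-3 - 1*3)/3 - 11)*2 = ((-3 - 3)/3 - 11)*2 = ((⅓)*(-6) - 11)*2 = (-2 - 11)*2 = -13*2 = -26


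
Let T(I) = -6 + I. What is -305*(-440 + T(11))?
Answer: 132675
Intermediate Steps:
-305*(-440 + T(11)) = -305*(-440 + (-6 + 11)) = -305*(-440 + 5) = -305*(-435) = 132675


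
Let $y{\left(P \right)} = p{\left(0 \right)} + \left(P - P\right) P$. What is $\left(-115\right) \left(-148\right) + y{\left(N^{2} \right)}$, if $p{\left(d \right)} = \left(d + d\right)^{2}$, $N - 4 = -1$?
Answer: $17020$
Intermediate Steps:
$N = 3$ ($N = 4 - 1 = 3$)
$p{\left(d \right)} = 4 d^{2}$ ($p{\left(d \right)} = \left(2 d\right)^{2} = 4 d^{2}$)
$y{\left(P \right)} = 0$ ($y{\left(P \right)} = 4 \cdot 0^{2} + \left(P - P\right) P = 4 \cdot 0 + 0 P = 0 + 0 = 0$)
$\left(-115\right) \left(-148\right) + y{\left(N^{2} \right)} = \left(-115\right) \left(-148\right) + 0 = 17020 + 0 = 17020$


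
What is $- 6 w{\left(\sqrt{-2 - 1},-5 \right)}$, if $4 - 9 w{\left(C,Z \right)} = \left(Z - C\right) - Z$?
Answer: $- \frac{8}{3} - \frac{2 i \sqrt{3}}{3} \approx -2.6667 - 1.1547 i$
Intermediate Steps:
$w{\left(C,Z \right)} = \frac{4}{9} + \frac{C}{9}$ ($w{\left(C,Z \right)} = \frac{4}{9} - \frac{\left(Z - C\right) - Z}{9} = \frac{4}{9} - \frac{\left(-1\right) C}{9} = \frac{4}{9} + \frac{C}{9}$)
$- 6 w{\left(\sqrt{-2 - 1},-5 \right)} = - 6 \left(\frac{4}{9} + \frac{\sqrt{-2 - 1}}{9}\right) = - 6 \left(\frac{4}{9} + \frac{\sqrt{-3}}{9}\right) = - 6 \left(\frac{4}{9} + \frac{i \sqrt{3}}{9}\right) = - \frac{8}{3} - \frac{2 i \sqrt{3}}{3}$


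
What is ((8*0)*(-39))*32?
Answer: 0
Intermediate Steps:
((8*0)*(-39))*32 = (0*(-39))*32 = 0*32 = 0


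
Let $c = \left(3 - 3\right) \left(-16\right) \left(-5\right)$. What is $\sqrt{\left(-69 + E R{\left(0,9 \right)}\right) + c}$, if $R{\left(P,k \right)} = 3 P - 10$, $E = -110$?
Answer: $\sqrt{1031} \approx 32.109$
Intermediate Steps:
$R{\left(P,k \right)} = -10 + 3 P$
$c = 0$ ($c = 0 \left(-16\right) \left(-5\right) = 0 \left(-5\right) = 0$)
$\sqrt{\left(-69 + E R{\left(0,9 \right)}\right) + c} = \sqrt{\left(-69 - 110 \left(-10 + 3 \cdot 0\right)\right) + 0} = \sqrt{\left(-69 - 110 \left(-10 + 0\right)\right) + 0} = \sqrt{\left(-69 - -1100\right) + 0} = \sqrt{\left(-69 + 1100\right) + 0} = \sqrt{1031 + 0} = \sqrt{1031}$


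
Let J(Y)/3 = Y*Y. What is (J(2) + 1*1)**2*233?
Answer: 39377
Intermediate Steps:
J(Y) = 3*Y**2 (J(Y) = 3*(Y*Y) = 3*Y**2)
(J(2) + 1*1)**2*233 = (3*2**2 + 1*1)**2*233 = (3*4 + 1)**2*233 = (12 + 1)**2*233 = 13**2*233 = 169*233 = 39377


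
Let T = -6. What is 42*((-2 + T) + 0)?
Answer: -336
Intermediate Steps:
42*((-2 + T) + 0) = 42*((-2 - 6) + 0) = 42*(-8 + 0) = 42*(-8) = -336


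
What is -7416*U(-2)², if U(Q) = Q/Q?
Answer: -7416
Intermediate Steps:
U(Q) = 1
-7416*U(-2)² = -7416*1² = -7416*1 = -7416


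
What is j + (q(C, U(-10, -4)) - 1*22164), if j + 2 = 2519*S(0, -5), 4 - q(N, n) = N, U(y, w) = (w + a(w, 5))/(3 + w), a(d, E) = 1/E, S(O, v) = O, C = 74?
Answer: -22236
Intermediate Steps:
U(y, w) = (1/5 + w)/(3 + w) (U(y, w) = (w + 1/5)/(3 + w) = (1/5 + w)/(3 + w))
q(N, n) = 4 - N
j = -2 (j = -2 + 2519*0 = -2 + 0 = -2)
j + (q(C, U(-10, -4)) - 1*22164) = -2 + ((4 - 1*74) - 1*22164) = -2 + ((4 - 74) - 22164) = -2 + (-70 - 22164) = -2 - 22234 = -22236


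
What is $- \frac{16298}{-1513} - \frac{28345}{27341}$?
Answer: $\frac{402717633}{41366933} \approx 9.7353$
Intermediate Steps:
$- \frac{16298}{-1513} - \frac{28345}{27341} = \left(-16298\right) \left(- \frac{1}{1513}\right) - \frac{28345}{27341} = \frac{16298}{1513} - \frac{28345}{27341} = \frac{402717633}{41366933}$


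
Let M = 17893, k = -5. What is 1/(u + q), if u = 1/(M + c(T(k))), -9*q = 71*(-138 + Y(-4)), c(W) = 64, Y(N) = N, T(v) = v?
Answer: 161613/181042483 ≈ 0.00089268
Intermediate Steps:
q = 10082/9 (q = -71*(-138 - 4)/9 = -71*(-142)/9 = -1/9*(-10082) = 10082/9 ≈ 1120.2)
u = 1/17957 (u = 1/(17893 + 64) = 1/17957 ≈ 5.5689e-5)
1/(u + q) = 1/(1/17957 + 10082/9) = 1/(181042483/161613) = 161613/181042483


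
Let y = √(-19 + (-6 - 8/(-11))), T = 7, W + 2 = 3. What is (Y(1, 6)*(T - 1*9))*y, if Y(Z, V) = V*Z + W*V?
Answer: -24*I*√2937/11 ≈ -118.24*I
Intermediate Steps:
W = 1 (W = -2 + 3 = 1)
Y(Z, V) = V + V*Z (Y(Z, V) = V*Z + 1*V = V*Z + V = V + V*Z)
y = I*√2937/11 (y = √(-19 + (-6 - 8*(-1/11))) = √(-19 + (-6 + 8/11)) = √(-19 - 58/11) = √(-267/11) = I*√2937/11 ≈ 4.9267*I)
(Y(1, 6)*(T - 1*9))*y = ((6*(1 + 1))*(7 - 1*9))*(I*√2937/11) = ((6*2)*(7 - 9))*(I*√2937/11) = (12*(-2))*(I*√2937/11) = -24*I*√2937/11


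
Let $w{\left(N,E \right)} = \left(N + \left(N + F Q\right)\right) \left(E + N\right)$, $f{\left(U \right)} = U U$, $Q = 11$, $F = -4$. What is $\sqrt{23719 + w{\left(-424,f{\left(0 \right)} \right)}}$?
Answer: $\sqrt{401927} \approx 633.98$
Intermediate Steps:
$f{\left(U \right)} = U^{2}$
$w{\left(N,E \right)} = \left(-44 + 2 N\right) \left(E + N\right)$ ($w{\left(N,E \right)} = \left(N + \left(N - 44\right)\right) \left(E + N\right) = \left(N + \left(-44 + N\right)\right) \left(E + N\right) = \left(-44 + 2 N\right) \left(E + N\right)$)
$\sqrt{23719 + w{\left(-424,f{\left(0 \right)} \right)}} = \sqrt{23719 + \left(- 44 \cdot 0^{2} - -18656 + 2 \left(-424\right)^{2} + 2 \cdot 0^{2} \left(-424\right)\right)} = \sqrt{23719 + \left(\left(-44\right) 0 + 18656 + 2 \cdot 179776 + 2 \cdot 0 \left(-424\right)\right)} = \sqrt{23719 + \left(0 + 18656 + 359552 + 0\right)} = \sqrt{23719 + 378208} = \sqrt{401927}$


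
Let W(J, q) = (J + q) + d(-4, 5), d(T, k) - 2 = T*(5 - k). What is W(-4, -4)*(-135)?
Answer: 810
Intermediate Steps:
d(T, k) = 2 + T*(5 - k)
W(J, q) = 2 + J + q (W(J, q) = (J + q) + (2 + 5*(-4) - 1*(-4)*5) = (J + q) + (2 - 20 + 20) = (J + q) + 2 = 2 + J + q)
W(-4, -4)*(-135) = (2 - 4 - 4)*(-135) = -6*(-135) = 810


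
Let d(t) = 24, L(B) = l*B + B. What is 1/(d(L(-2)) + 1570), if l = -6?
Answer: 1/1594 ≈ 0.00062735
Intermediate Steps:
L(B) = -5*B (L(B) = -6*B + B = -5*B)
1/(d(L(-2)) + 1570) = 1/(24 + 1570) = 1/1594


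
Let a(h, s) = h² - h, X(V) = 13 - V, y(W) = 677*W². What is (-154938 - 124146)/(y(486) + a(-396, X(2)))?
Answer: -23257/13338492 ≈ -0.0017436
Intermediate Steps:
(-154938 - 124146)/(y(486) + a(-396, X(2))) = (-154938 - 124146)/(677*486² - 396*(-1 - 396)) = -279084/(677*236196 - 396*(-397)) = -279084/(159904692 + 157212) = -279084/160061904 = -279084*1/160061904 = -23257/13338492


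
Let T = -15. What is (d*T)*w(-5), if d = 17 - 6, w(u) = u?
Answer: 825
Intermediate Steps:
d = 11
(d*T)*w(-5) = (11*(-15))*(-5) = -165*(-5) = 825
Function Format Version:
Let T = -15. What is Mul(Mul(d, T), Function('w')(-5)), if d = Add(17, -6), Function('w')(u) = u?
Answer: 825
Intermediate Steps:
d = 11
Mul(Mul(d, T), Function('w')(-5)) = Mul(Mul(11, -15), -5) = Mul(-165, -5) = 825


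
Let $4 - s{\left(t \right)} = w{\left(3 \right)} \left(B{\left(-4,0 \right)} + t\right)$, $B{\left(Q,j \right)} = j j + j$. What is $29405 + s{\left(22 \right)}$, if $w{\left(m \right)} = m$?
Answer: $29343$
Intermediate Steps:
$B{\left(Q,j \right)} = j + j^{2}$ ($B{\left(Q,j \right)} = j^{2} + j = j + j^{2}$)
$s{\left(t \right)} = 4 - 3 t$ ($s{\left(t \right)} = 4 - 3 \left(0 \left(1 + 0\right) + t\right) = 4 - 3 \left(0 \cdot 1 + t\right) = 4 - 3 \left(0 + t\right) = 4 - 3 t$)
$29405 + s{\left(22 \right)} = 29405 + \left(4 - 66\right) = 29405 - 62 = 29343$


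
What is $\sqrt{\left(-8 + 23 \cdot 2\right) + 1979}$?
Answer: $\sqrt{2017} \approx 44.911$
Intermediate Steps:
$\sqrt{\left(-8 + 23 \cdot 2\right) + 1979} = \sqrt{\left(-8 + 46\right) + 1979} = \sqrt{38 + 1979} = \sqrt{2017}$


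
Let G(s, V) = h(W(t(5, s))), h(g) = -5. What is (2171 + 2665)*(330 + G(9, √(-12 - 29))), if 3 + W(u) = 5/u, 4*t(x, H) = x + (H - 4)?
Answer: 1571700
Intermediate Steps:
t(x, H) = -1 + H/4 + x/4 (t(x, H) = (x + (H - 4))/4 = (x + (-4 + H))/4 = (-4 + H + x)/4 = -1 + H/4 + x/4)
W(u) = -3 + 5/u
G(s, V) = -5
(2171 + 2665)*(330 + G(9, √(-12 - 29))) = (2171 + 2665)*(330 - 5) = 4836*325 = 1571700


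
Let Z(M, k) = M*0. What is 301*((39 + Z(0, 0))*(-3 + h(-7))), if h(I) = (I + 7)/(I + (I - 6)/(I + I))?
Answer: -35217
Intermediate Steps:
h(I) = (7 + I)/(I + (-6 + I)/(2*I)) (h(I) = (7 + I)/(I + (-6 + I)/((2*I))) = (7 + I)/(I + (-6 + I)*(1/(2*I))) = (7 + I)/(I + (-6 + I)/(2*I)))
Z(M, k) = 0
301*((39 + Z(0, 0))*(-3 + h(-7))) = 301*((39 + 0)*(-3 + 2*(-7)*(7 - 7)/(-6 - 7 + 2*(-7)²))) = 301*(39*(-3 + 2*(-7)*0/(-6 - 7 + 2*49))) = 301*(39*(-3 + 2*(-7)*0/(-6 - 7 + 98))) = 301*(39*(-3 + 2*(-7)*0/85)) = 301*(39*(-3 + 2*(-7)*(1/85)*0)) = 301*(39*(-3 + 0)) = 301*(39*(-3)) = 301*(-117) = -35217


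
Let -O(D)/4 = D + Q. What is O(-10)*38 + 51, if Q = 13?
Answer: -405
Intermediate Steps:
O(D) = -52 - 4*D (O(D) = -4*(D + 13) = -4*(13 + D) = -52 - 4*D)
O(-10)*38 + 51 = (-52 - 4*(-10))*38 + 51 = (-52 + 40)*38 + 51 = -12*38 + 51 = -456 + 51 = -405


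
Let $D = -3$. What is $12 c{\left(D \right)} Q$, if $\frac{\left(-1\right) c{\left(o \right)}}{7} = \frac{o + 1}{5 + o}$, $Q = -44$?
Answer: $-3696$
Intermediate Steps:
$c{\left(o \right)} = - \frac{7 \left(1 + o\right)}{5 + o}$ ($c{\left(o \right)} = - 7 \frac{o + 1}{5 + o} = - 7 \frac{1 + o}{5 + o} = - \frac{7 \left(1 + o\right)}{5 + o}$)
$12 c{\left(D \right)} Q = 12 \frac{7 \left(-1 - -3\right)}{5 - 3} \left(-44\right) = 12 \frac{7 \left(-1 + 3\right)}{2} \left(-44\right) = 12 \cdot 7 \cdot \frac{1}{2} \cdot 2 \left(-44\right) = 12 \cdot 7 \left(-44\right) = 84 \left(-44\right) = -3696$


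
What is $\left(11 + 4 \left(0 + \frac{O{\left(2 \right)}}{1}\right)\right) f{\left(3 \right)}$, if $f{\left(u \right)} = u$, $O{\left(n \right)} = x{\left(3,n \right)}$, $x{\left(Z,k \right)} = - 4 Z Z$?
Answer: $-399$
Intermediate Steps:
$x{\left(Z,k \right)} = - 4 Z^{2}$
$O{\left(n \right)} = -36$ ($O{\left(n \right)} = - 4 \cdot 3^{2} = \left(-4\right) 9 = -36$)
$\left(11 + 4 \left(0 + \frac{O{\left(2 \right)}}{1}\right)\right) f{\left(3 \right)} = \left(11 + 4 \left(0 - \frac{36}{1}\right)\right) 3 = \left(11 + 4 \left(0 - 36\right)\right) 3 = \left(11 + 4 \left(-36\right)\right) 3 = \left(11 - 144\right) 3 = \left(-133\right) 3 = -399$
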